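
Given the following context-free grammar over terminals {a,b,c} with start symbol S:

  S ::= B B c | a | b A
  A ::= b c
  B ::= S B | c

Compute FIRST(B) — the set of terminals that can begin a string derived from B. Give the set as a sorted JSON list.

FIRST sets, iterate to fixpoint:
round 1:
  A via A→b c: +{b}
  B via B→c: +{c}
  S via S→B B c: +{c}
  S via S→a: +{a}
  S via S→b A: +{b}
  FIRST[S]={a,b,c}  FIRST[A]={b}  FIRST[B]={c}
round 2:
  B via B→S B: +{a,b}
  FIRST[S]={a,b,c}  FIRST[A]={b}  FIRST[B]={a,b,c}
round 3: — fixpoint
  FIRST[S]={a,b,c}  FIRST[A]={b}  FIRST[B]={a,b,c}

FIRST(B) = ["a", "b", "c"]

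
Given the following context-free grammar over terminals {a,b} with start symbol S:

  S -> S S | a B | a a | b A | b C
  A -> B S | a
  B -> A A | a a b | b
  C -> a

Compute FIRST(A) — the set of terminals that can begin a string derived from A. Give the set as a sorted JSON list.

Compute FIRST by fixpoint:
iter 1:
  A via A→a: +{a}
  B via B→A A: +{a}
  B via B→b: +{b}
  C via C→a: +{a}
  S via S→a B: +{a}
  S via S→b A: +{b}
  FIRST[S]={a,b}  FIRST[A]={a}  FIRST[B]={a,b}  FIRST[C]={a}
iter 2:
  A via A→B S: +{b}
  FIRST[S]={a,b}  FIRST[A]={a,b}  FIRST[B]={a,b}  FIRST[C]={a}
iter 3: (stable)
  FIRST[S]={a,b}  FIRST[A]={a,b}  FIRST[B]={a,b}  FIRST[C]={a}

FIRST(A) = ["a", "b"]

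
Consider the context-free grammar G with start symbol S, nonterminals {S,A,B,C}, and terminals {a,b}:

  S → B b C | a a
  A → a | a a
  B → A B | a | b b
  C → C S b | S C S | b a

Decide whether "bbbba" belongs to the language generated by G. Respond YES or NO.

Convert to CNF:
  S -> B X4 | T0 T0
  A -> T0 T0 | a
  B -> A B | T1 T1 | a
  C -> C X2 | S X3 | T1 T0
  T0 -> a
  T1 -> b
  X2 -> S T1
  X3 -> C S
  X4 -> T1 C

CYK fill:
  [0..0]={T1}  "b"  orig:{}
  [1..1]={T1}  "b"  orig:{}
  [2..2]={T1}  "b"  orig:{}
  [3..3]={T1}  "b"  orig:{}
  [4..4]={A,B,T0}  "a"  orig:{A,B}
  [0..1]={B}  "bb"
  [1..2]={B}  "bb"
  [2..3]={B}  "bb"
  [3..4]={C}  "ba"
  [0..2]=∅  "bbb"
  [1..3]=∅  "bbb"
  [2..4]={X4}  "bba"  orig:{}
  [0..3]=∅  "bbbb"
  [1..4]=∅  "bbba"
  [0..4]={S}  "bbbba"

S ∈ T[0,4] ⇒ YES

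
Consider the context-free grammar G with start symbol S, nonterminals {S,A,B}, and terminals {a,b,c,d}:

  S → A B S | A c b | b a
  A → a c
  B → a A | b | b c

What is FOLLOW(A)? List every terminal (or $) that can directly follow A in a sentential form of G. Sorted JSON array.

FIRST sets, iterate to fixpoint:
round 1:
  A via A→a c: +{a}
  B via B→a A: +{a}
  B via B→b: +{b}
  S via S→A B S: +{a}
  S via S→b a: +{b}
  FIRST[S]={a,b}  FIRST[A]={a}  FIRST[B]={a,b}
round 2: done
  FIRST[S]={a,b}  FIRST[A]={a}  FIRST[B]={a,b}

FOLLOW sets:
FOLLOW(S) := {$}
iter 1:
  S→A B S: FOLLOW(A) ⊇ FIRST(B) = {a,b}; new: +{a,b}
  S→A B S: FOLLOW(B) ⊇ FIRST(S) = {a,b}; new: +{a,b}
  S→A c b: FOLLOW(A) ⊇ FIRST(c) = {c}; new: +{c}
  FOLLOW[S]={$}  FOLLOW[A]={a,b,c}  FOLLOW[B]={a,b}
iter 2: (no change)
  FOLLOW[S]={$}  FOLLOW[A]={a,b,c}  FOLLOW[B]={a,b}

FOLLOW(A) = ["a", "b", "c"]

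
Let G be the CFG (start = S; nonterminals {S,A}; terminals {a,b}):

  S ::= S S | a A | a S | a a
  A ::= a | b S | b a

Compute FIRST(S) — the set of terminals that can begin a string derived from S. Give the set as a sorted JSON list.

FIRST iteration:
[1]
  A via A→a: +{a}
  A via A→b S: +{b}
  S via S→a A: +{a}
  S: {a}  A: {a,b}
[2] done
  S: {a}  A: {a,b}

FIRST(S) = ["a"]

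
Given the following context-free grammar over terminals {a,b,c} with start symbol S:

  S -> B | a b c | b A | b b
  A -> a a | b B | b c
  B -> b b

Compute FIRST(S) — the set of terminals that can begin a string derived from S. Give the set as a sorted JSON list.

Compute FIRST by fixpoint:
pass 1:
  A via A→a a: +{a}
  A via A→b B: +{b}
  B via B→b b: +{b}
  S via S→B: +{b}
  S via S→a b c: +{a}
  FIRST(S)={a,b}  FIRST(A)={a,b}  FIRST(B)={b}
pass 2: — fixpoint
  FIRST(S)={a,b}  FIRST(A)={a,b}  FIRST(B)={b}

FIRST(S) = ["a", "b"]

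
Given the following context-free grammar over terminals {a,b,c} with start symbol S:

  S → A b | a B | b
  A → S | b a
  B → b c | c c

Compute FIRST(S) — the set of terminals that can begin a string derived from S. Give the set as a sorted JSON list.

FIRST sets, iterate to fixpoint:
[1]
  A via A→b a: +{b}
  B via B→b c: +{b}
  B via B→c c: +{c}
  S via S→A b: +{b}
  S via S→a B: +{a}
  S: {a,b}  A: {b}  B: {b,c}
[2]
  A via A→S: +{a}
  S: {a,b}  A: {a,b}  B: {b,c}
[3] (no change)
  S: {a,b}  A: {a,b}  B: {b,c}

FIRST(S) = ["a", "b"]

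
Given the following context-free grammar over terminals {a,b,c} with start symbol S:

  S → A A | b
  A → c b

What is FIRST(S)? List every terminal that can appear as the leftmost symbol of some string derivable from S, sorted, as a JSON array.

FIRST iteration:
round 1:
  A via A→c b: +{c}
  S via S→A A: +{c}
  S via S→b: +{b}
  S: {b,c}  A: {c}
round 2: — fixpoint
  S: {b,c}  A: {c}

FIRST(S) = ["b", "c"]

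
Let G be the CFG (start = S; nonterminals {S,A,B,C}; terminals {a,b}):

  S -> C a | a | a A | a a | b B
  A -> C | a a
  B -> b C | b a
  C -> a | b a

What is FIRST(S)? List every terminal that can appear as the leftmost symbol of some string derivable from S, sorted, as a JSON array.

FIRST iteration:
pass 1:
  A via A→a a: +{a}
  B via B→b C: +{b}
  C via C→a: +{a}
  C via C→b a: +{b}
  S via S→C a: +{a,b}
  S: {a,b}  A: {a}  B: {b}  C: {a,b}
pass 2:
  A via A→C: +{b}
  S: {a,b}  A: {a,b}  B: {b}  C: {a,b}
pass 3: (no change)
  S: {a,b}  A: {a,b}  B: {b}  C: {a,b}

FIRST(S) = ["a", "b"]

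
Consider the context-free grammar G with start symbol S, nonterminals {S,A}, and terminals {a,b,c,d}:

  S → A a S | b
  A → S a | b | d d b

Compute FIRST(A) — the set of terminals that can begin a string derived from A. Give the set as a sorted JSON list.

FIRST iteration:
[1]
  A via A→b: +{b}
  A via A→d d b: +{d}
  S via S→A a S: +{b,d}
  S: {b,d}  A: {b,d}
[2] (no change)
  S: {b,d}  A: {b,d}

FIRST(A) = ["b", "d"]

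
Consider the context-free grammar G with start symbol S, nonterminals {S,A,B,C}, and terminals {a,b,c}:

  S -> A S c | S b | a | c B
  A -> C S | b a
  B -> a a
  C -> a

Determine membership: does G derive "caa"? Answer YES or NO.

Convert to CNF:
  S -> A X3 | S T0 | T2 B | a
  A -> C S | T0 T1
  B -> T1 T1
  C -> a
  T0 -> b
  T1 -> a
  T2 -> c
  X3 -> S T2

CYK fill:
  cell(0,0) c: {T2}  orig:{}
  cell(1,1) a: {C,S,T1}  orig:{C,S}
  cell(2,2) a: {C,S,T1}  orig:{C,S}
  cell(0,1) ca: ∅
  cell(1,2) aa: {A,B}
  cell(0,2) caa: {S}

S ∈ T[0,2] ⇒ YES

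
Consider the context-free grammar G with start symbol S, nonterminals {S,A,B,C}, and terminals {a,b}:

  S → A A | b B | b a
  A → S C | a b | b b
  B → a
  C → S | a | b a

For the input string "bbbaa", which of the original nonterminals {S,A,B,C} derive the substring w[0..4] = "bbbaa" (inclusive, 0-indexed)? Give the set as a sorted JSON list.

CNF form of G:
  S -> A A | T1 B | T1 T0
  A -> S C | T0 T1 | T1 T1
  B -> a
  C -> A A | T1 B | T1 T0 | a
  T0 -> a
  T1 -> b

CYK table (by increasing span) — only the sub-triangle for w[0..4]:
  [0..0]={T1}  "b"  orig:{}
  [1..1]={T1}  "b"  orig:{}
  [2..2]={T1}  "b"  orig:{}
  [3..3]={B,C,T0}  "a"  orig:{B,C}
  [4..4]={B,C,T0}  "a"  orig:{B,C}
  [0..1]={A}  "bb"
  [1..2]={A}  "bb"
  [2..3]={C,S}  "ba"
  [3..4]=∅  "aa"
  [0..2]=∅  "bbb"
  [1..3]=∅  "bba"
  [2..4]={A}  "baa"
  [0..3]=∅  "bbba"
  [1..4]=∅  "bbaa"
  [0..4]={C,S}  "bbbaa"

Original NTs in T[0,4] deriving "bbbaa": ["C", "S"]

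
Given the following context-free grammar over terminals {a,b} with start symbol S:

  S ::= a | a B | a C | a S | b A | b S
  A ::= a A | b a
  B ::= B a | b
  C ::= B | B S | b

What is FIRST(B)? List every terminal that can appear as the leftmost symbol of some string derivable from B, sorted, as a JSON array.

FIRST iteration:
pass 1:
  A via A→a A: +{a}
  A via A→b a: +{b}
  B via B→b: +{b}
  C via C→B: +{b}
  S via S→a: +{a}
  S via S→b A: +{b}
  FIRST[S]={a,b}  FIRST[A]={a,b}  FIRST[B]={b}  FIRST[C]={b}
pass 2: (no change)
  FIRST[S]={a,b}  FIRST[A]={a,b}  FIRST[B]={b}  FIRST[C]={b}

FIRST(B) = ["b"]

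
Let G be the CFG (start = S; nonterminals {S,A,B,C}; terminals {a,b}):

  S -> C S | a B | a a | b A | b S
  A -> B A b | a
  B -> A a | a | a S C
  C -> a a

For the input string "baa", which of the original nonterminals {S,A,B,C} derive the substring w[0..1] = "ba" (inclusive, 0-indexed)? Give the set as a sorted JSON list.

Convert to CNF:
  S -> C S | T0 A | T0 S | T1 B | T1 T1
  A -> B X2 | a
  B -> A T1 | T1 X3 | a
  C -> T1 T1
  T0 -> b
  T1 -> a
  X2 -> A T0
  X3 -> S C

CYK table (by increasing span), restricted to cells inside w[0..1]:
  T[0,0] 'b' = {T0}  orig:{}
  T[1,1] 'a' = {A,B,T1}  orig:{A,B}
  T[0,1] 'ba' = {S}

Original NTs in T[0,1] deriving "ba": ["S"]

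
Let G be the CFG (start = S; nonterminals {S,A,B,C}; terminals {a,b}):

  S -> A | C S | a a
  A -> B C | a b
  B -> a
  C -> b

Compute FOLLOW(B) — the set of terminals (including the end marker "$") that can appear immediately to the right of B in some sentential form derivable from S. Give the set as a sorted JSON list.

FIRST iteration:
round 1:
  A via A→a b: +{a}
  B via B→a: +{a}
  C via C→b: +{b}
  S via S→A: +{a}
  S via S→C S: +{b}
  FIRST[S]={a,b}  FIRST[A]={a}  FIRST[B]={a}  FIRST[C]={b}
round 2: (no change)
  FIRST[S]={a,b}  FIRST[A]={a}  FIRST[B]={a}  FIRST[C]={b}

Compute FOLLOW by fixpoint:
initialize: $ ∈ FOLLOW(S)
pass 1:
  A→B C: FOLLOW(B) ⊇ FIRST(C) = {b}; new: +{b}
  S→A: FOLLOW(A) ⊇ FOLLOW(S) ⊇ {$}; new: +{$}
  S→C S: FOLLOW(C) ⊇ FIRST(S) = {a,b}; new: +{a,b}
  FOLLOW[S]={$}  FOLLOW[A]={$}  FOLLOW[B]={b}  FOLLOW[C]={a,b}
pass 2:
  A→B C: FOLLOW(C) ⊇ FOLLOW(A) ⊇ {$}; new: +{$}
  FOLLOW[S]={$}  FOLLOW[A]={$}  FOLLOW[B]={b}  FOLLOW[C]={$,a,b}
pass 3: done
  FOLLOW[S]={$}  FOLLOW[A]={$}  FOLLOW[B]={b}  FOLLOW[C]={$,a,b}

FOLLOW(B) = ["b"]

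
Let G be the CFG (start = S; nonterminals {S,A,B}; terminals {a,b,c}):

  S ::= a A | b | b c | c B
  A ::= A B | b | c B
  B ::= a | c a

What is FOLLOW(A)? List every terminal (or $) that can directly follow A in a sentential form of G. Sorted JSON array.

FIRST iteration:
pass 1:
  A via A→b: +{b}
  A via A→c B: +{c}
  B via B→a: +{a}
  B via B→c a: +{c}
  S via S→a A: +{a}
  S via S→b: +{b}
  S via S→c B: +{c}
  FIRST[S]={a,b,c}  FIRST[A]={b,c}  FIRST[B]={a,c}
pass 2: (stable)
  FIRST[S]={a,b,c}  FIRST[A]={b,c}  FIRST[B]={a,c}

Compute FOLLOW by fixpoint:
seed FOLLOW(S) with $
pass 1:
  A→A B: FOLLOW(A) ⊇ FIRST(B) = {a,c}; new: +{a,c}
  A→A B: FOLLOW(B) ⊇ FOLLOW(A) ⊇ {a,c}; new: +{a,c}
  S→a A: FOLLOW(A) ⊇ FOLLOW(S) ⊇ {$}; new: +{$}
  S→c B: FOLLOW(B) ⊇ FOLLOW(S) ⊇ {$}; new: +{$}
  FOLLOW(S)={$}  FOLLOW(A)={$,a,c}  FOLLOW(B)={$,a,c}
pass 2: (no change)
  FOLLOW(S)={$}  FOLLOW(A)={$,a,c}  FOLLOW(B)={$,a,c}

FOLLOW(A) = ["$", "a", "c"]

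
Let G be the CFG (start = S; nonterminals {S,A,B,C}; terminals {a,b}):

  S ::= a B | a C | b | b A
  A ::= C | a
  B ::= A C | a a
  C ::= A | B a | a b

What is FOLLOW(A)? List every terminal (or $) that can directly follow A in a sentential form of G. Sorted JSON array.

FIRST sets, iterate to fixpoint:
round 1:
  A via A→a: +{a}
  B via B→A C: +{a}
  C via C→A: +{a}
  S via S→a B: +{a}
  S via S→b: +{b}
  FIRST[S]={a,b}  FIRST[A]={a}  FIRST[B]={a}  FIRST[C]={a}
round 2: (stable)
  FIRST[S]={a,b}  FIRST[A]={a}  FIRST[B]={a}  FIRST[C]={a}

Compute FOLLOW by fixpoint:
seed FOLLOW(S) with $
[1]
  B→A C: FOLLOW(A) ⊇ FIRST(C) = {a}; new: +{a}
  C→B a: FOLLOW(B) ⊇ FIRST(a) = {a}; new: +{a}
  S→a B: FOLLOW(B) ⊇ FOLLOW(S) ⊇ {$}; new: +{$}
  S→a C: FOLLOW(C) ⊇ FOLLOW(S) ⊇ {$}; new: +{$}
  S→b A: FOLLOW(A) ⊇ FOLLOW(S) ⊇ {$}; new: +{$}
  S: {$}  A: {$,a}  B: {$,a}  C: {$}
[2]
  A→C: FOLLOW(C) ⊇ FOLLOW(A) ⊇ {$,a}; new: +{a}
  S: {$}  A: {$,a}  B: {$,a}  C: {$,a}
[3] done
  S: {$}  A: {$,a}  B: {$,a}  C: {$,a}

FOLLOW(A) = ["$", "a"]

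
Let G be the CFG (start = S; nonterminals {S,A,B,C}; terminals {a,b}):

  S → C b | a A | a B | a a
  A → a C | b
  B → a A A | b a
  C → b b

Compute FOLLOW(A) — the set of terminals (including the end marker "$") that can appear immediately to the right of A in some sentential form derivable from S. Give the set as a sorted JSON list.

FIRST sets, iterate to fixpoint:
round 1:
  A via A→a C: +{a}
  A via A→b: +{b}
  B via B→a A A: +{a}
  B via B→b a: +{b}
  C via C→b b: +{b}
  S via S→C b: +{b}
  S via S→a A: +{a}
  FIRST(S)={a,b}  FIRST(A)={a,b}  FIRST(B)={a,b}  FIRST(C)={b}
round 2: — fixpoint
  FIRST(S)={a,b}  FIRST(A)={a,b}  FIRST(B)={a,b}  FIRST(C)={b}

FOLLOW iteration:
FOLLOW(S) := {$}
[1]
  B→a A A: FOLLOW(A) ⊇ FIRST(A) = {a,b}; new: +{a,b}
  S→C b: FOLLOW(C) ⊇ FIRST(b) = {b}; new: +{b}
  S→a A: FOLLOW(A) ⊇ FOLLOW(S) ⊇ {$}; new: +{$}
  S→a B: FOLLOW(B) ⊇ FOLLOW(S) ⊇ {$}; new: +{$}
  FOLLOW[S]={$}  FOLLOW[A]={$,a,b}  FOLLOW[B]={$}  FOLLOW[C]={b}
[2]
  A→a C: FOLLOW(C) ⊇ FOLLOW(A) ⊇ {$,a,b}; new: +{$,a}
  FOLLOW[S]={$}  FOLLOW[A]={$,a,b}  FOLLOW[B]={$}  FOLLOW[C]={$,a,b}
[3] (no change)
  FOLLOW[S]={$}  FOLLOW[A]={$,a,b}  FOLLOW[B]={$}  FOLLOW[C]={$,a,b}

FOLLOW(A) = ["$", "a", "b"]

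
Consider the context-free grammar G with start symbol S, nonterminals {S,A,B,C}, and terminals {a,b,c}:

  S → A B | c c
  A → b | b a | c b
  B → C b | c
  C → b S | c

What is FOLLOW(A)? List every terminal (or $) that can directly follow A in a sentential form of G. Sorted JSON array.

Compute FIRST by fixpoint:
[1]
  A via A→b: +{b}
  A via A→c b: +{c}
  B via B→c: +{c}
  C via C→b S: +{b}
  C via C→c: +{c}
  S via S→A B: +{b,c}
  S: {b,c}  A: {b,c}  B: {c}  C: {b,c}
[2]
  B via B→C b: +{b}
  S: {b,c}  A: {b,c}  B: {b,c}  C: {b,c}
[3] done
  S: {b,c}  A: {b,c}  B: {b,c}  C: {b,c}

FOLLOW iteration:
FOLLOW(S) := {$}
[1]
  B→C b: FOLLOW(C) ⊇ FIRST(b) = {b}; new: +{b}
  C→b S: FOLLOW(S) ⊇ FOLLOW(C) ⊇ {b}; new: +{b}
  S→A B: FOLLOW(A) ⊇ FIRST(B) = {b,c}; new: +{b,c}
  S→A B: FOLLOW(B) ⊇ FOLLOW(S) ⊇ {$,b}; new: +{$,b}
  FOLLOW(S)={$,b}  FOLLOW(A)={b,c}  FOLLOW(B)={$,b}  FOLLOW(C)={b}
[2] (stable)
  FOLLOW(S)={$,b}  FOLLOW(A)={b,c}  FOLLOW(B)={$,b}  FOLLOW(C)={b}

FOLLOW(A) = ["b", "c"]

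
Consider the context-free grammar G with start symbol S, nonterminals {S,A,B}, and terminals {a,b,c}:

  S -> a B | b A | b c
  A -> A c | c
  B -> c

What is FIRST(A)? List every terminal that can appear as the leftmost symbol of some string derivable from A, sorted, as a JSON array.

Compute FIRST by fixpoint:
pass 1:
  A via A→c: +{c}
  B via B→c: +{c}
  S via S→a B: +{a}
  S via S→b A: +{b}
  FIRST(S)={a,b}  FIRST(A)={c}  FIRST(B)={c}
pass 2: (no change)
  FIRST(S)={a,b}  FIRST(A)={c}  FIRST(B)={c}

FIRST(A) = ["c"]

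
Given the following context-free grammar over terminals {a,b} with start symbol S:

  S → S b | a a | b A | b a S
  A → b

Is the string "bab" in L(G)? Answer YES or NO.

Convert to CNF:
  S -> S T0 | T0 A | T0 X2 | T1 T1
  A -> b
  T0 -> b
  T1 -> a
  X2 -> T1 S

CYK fill:
  T[0,0] 'b' = {A,T0}  orig:{A}
  T[1,1] 'a' = {T1}  orig:{}
  T[2,2] 'b' = {A,T0}  orig:{A}
  T[0,1] 'ba' = ∅
  T[1,2] 'ab' = ∅
  T[0,2] 'bab' = ∅

S ∉ T[0,2] ⇒ NO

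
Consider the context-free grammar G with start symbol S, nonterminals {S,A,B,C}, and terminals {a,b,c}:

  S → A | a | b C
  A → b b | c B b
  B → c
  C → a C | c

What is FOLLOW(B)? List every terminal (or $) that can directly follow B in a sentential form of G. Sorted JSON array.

FIRST iteration:
pass 1:
  A via A→b b: +{b}
  A via A→c B b: +{c}
  B via B→c: +{c}
  C via C→a C: +{a}
  C via C→c: +{c}
  S via S→A: +{b,c}
  S via S→a: +{a}
  S: {a,b,c}  A: {b,c}  B: {c}  C: {a,c}
pass 2: (no change)
  S: {a,b,c}  A: {b,c}  B: {c}  C: {a,c}

FOLLOW sets:
FOLLOW(S) := {$}
iter 1:
  A→c B b: FOLLOW(B) ⊇ FIRST(b) = {b}; new: +{b}
  S→A: FOLLOW(A) ⊇ FOLLOW(S) ⊇ {$}; new: +{$}
  S→b C: FOLLOW(C) ⊇ FOLLOW(S) ⊇ {$}; new: +{$}
  FOLLOW[S]={$}  FOLLOW[A]={$}  FOLLOW[B]={b}  FOLLOW[C]={$}
iter 2: (stable)
  FOLLOW[S]={$}  FOLLOW[A]={$}  FOLLOW[B]={b}  FOLLOW[C]={$}

FOLLOW(B) = ["b"]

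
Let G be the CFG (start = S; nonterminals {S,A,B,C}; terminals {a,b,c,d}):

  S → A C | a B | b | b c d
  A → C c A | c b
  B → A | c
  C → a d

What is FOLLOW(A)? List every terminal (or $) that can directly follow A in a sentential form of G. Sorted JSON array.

FIRST iteration:
round 1:
  A via A→c b: +{c}
  B via B→A: +{c}
  C via C→a d: +{a}
  S via S→A C: +{c}
  S via S→a B: +{a}
  S via S→b: +{b}
  S: {a,b,c}  A: {c}  B: {c}  C: {a}
round 2:
  A via A→C c A: +{a}
  B via B→A: +{a}
  S: {a,b,c}  A: {a,c}  B: {a,c}  C: {a}
round 3: (stable)
  S: {a,b,c}  A: {a,c}  B: {a,c}  C: {a}

FOLLOW sets:
initialize: $ ∈ FOLLOW(S)
iter 1:
  A→C c A: FOLLOW(C) ⊇ FIRST(c) = {c}; new: +{c}
  S→A C: FOLLOW(A) ⊇ FIRST(C) = {a}; new: +{a}
  S→A C: FOLLOW(C) ⊇ FOLLOW(S) ⊇ {$}; new: +{$}
  S→a B: FOLLOW(B) ⊇ FOLLOW(S) ⊇ {$}; new: +{$}
  FOLLOW[S]={$}  FOLLOW[A]={a}  FOLLOW[B]={$}  FOLLOW[C]={$,c}
iter 2:
  B→A: FOLLOW(A) ⊇ FOLLOW(B) ⊇ {$}; new: +{$}
  FOLLOW[S]={$}  FOLLOW[A]={$,a}  FOLLOW[B]={$}  FOLLOW[C]={$,c}
iter 3: — fixpoint
  FOLLOW[S]={$}  FOLLOW[A]={$,a}  FOLLOW[B]={$}  FOLLOW[C]={$,c}

FOLLOW(A) = ["$", "a"]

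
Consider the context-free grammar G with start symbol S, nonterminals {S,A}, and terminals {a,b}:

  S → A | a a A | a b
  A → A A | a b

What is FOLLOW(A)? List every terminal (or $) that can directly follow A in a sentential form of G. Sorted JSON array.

FIRST sets, iterate to fixpoint:
pass 1:
  A via A→a b: +{a}
  S via S→A: +{a}
  FIRST(S)={a}  FIRST(A)={a}
pass 2: (stable)
  FIRST(S)={a}  FIRST(A)={a}

FOLLOW iteration:
initialize: $ ∈ FOLLOW(S)
[1]
  A→A A: FOLLOW(A) ⊇ FIRST(A) = {a}; new: +{a}
  S→A: FOLLOW(A) ⊇ FOLLOW(S) ⊇ {$}; new: +{$}
  S: {$}  A: {$,a}
[2] — fixpoint
  S: {$}  A: {$,a}

FOLLOW(A) = ["$", "a"]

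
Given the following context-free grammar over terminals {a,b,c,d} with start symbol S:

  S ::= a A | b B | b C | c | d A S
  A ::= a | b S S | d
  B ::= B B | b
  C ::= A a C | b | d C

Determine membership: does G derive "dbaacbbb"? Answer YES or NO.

Convert to CNF:
  S -> T0 B | T0 C | T1 A | T2 X5 | c
  A -> T0 X3 | a | d
  B -> B B | b
  C -> A X4 | T2 C | b
  T0 -> b
  T1 -> a
  T2 -> d
  X3 -> S S
  X4 -> T1 C
  X5 -> A S

Fill CYK table bottom-up:
  [0..0]={A,T2}  "d"  orig:{A}
  [1..1]={B,C,T0}  "b"  orig:{B,C}
  [2..2]={A,T1}  "a"  orig:{A}
  [3..3]={A,T1}  "a"  orig:{A}
  [4..4]={S}  "c"
  [5..5]={B,C,T0}  "b"  orig:{B,C}
  [6..6]={B,C,T0}  "b"  orig:{B,C}
  [7..7]={B,C,T0}  "b"  orig:{B,C}
  [0..1]={C}  "db"
  [1..2]=∅  "ba"
  [2..3]={S}  "aa"
  [3..4]={X5}  "ac"  orig:{}
  [4..5]=∅  "cb"
  [5..6]={B,S}  "bb"
  [6..7]={B,S}  "bb"
  [0..2]=∅  "dba"
  [1..3]=∅  "baa"
  [2..4]={X3}  "aac"  orig:{}
  [3..5]=∅  "acb"
  [4..6]={X3}  "cbb"  orig:{}
  [5..7]={B,S}  "bbb"
  [0..3]=∅  "dbaa"
  [1..4]={A}  "baac"
  [2..5]=∅  "aacb"
  [3..6]=∅  "acbb"
  [4..7]={X3}  "cbbb"  orig:{}
  [0..4]=∅  "dbaac"
  [1..5]=∅  "baacb"
  [2..6]=∅  "aacbb"
  [3..7]=∅  "acbbb"
  [0..5]=∅  "dbaacb"
  [1..6]={X5}  "baacbb"  orig:{}
  [2..7]=∅  "aacbbb"
  [0..6]={S}  "dbaacbb"
  [1..7]={X5}  "baacbbb"  orig:{}
  [0..7]={S}  "dbaacbbb"

S ∈ T[0,7] ⇒ YES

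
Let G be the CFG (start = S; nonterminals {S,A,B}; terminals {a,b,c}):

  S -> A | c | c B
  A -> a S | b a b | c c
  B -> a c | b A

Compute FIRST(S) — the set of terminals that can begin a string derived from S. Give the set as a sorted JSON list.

FIRST sets, iterate to fixpoint:
round 1:
  A via A→a S: +{a}
  A via A→b a b: +{b}
  A via A→c c: +{c}
  B via B→a c: +{a}
  B via B→b A: +{b}
  S via S→A: +{a,b,c}
  FIRST(S)={a,b,c}  FIRST(A)={a,b,c}  FIRST(B)={a,b}
round 2: — fixpoint
  FIRST(S)={a,b,c}  FIRST(A)={a,b,c}  FIRST(B)={a,b}

FIRST(S) = ["a", "b", "c"]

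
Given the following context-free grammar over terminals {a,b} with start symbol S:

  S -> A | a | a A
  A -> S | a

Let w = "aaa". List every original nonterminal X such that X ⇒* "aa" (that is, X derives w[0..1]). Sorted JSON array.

Convert to CNF:
  S -> T0 A | a
  A -> T0 A | a
  T0 -> a

CYK table (by increasing span), restricted to cells inside w[0..1]:
  T[0,0] 'a' = {A,S,T0}  orig:{A,S}
  T[1,1] 'a' = {A,S,T0}  orig:{A,S}
  T[0,1] 'aa' = {A,S}

Original NTs in T[0,1] deriving "aa": ["A", "S"]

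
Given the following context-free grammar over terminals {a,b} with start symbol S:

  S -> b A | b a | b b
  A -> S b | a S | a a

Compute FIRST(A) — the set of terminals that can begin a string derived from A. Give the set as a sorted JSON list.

FIRST iteration:
[1]
  A via A→a S: +{a}
  S via S→b A: +{b}
  S: {b}  A: {a}
[2]
  A via A→S b: +{b}
  S: {b}  A: {a,b}
[3] — fixpoint
  S: {b}  A: {a,b}

FIRST(A) = ["a", "b"]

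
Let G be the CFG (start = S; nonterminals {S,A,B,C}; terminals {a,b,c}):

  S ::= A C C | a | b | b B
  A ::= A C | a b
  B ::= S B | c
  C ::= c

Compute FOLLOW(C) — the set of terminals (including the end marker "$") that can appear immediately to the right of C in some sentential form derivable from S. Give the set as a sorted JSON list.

Compute FIRST by fixpoint:
pass 1:
  A via A→a b: +{a}
  B via B→c: +{c}
  C via C→c: +{c}
  S via S→A C C: +{a}
  S via S→b: +{b}
  FIRST[S]={a,b}  FIRST[A]={a}  FIRST[B]={c}  FIRST[C]={c}
pass 2:
  B via B→S B: +{a,b}
  FIRST[S]={a,b}  FIRST[A]={a}  FIRST[B]={a,b,c}  FIRST[C]={c}
pass 3: — fixpoint
  FIRST[S]={a,b}  FIRST[A]={a}  FIRST[B]={a,b,c}  FIRST[C]={c}

Compute FOLLOW by fixpoint:
seed FOLLOW(S) with $
pass 1:
  A→A C: FOLLOW(A) ⊇ FIRST(C) = {c}; new: +{c}
  A→A C: FOLLOW(C) ⊇ FOLLOW(A) ⊇ {c}; new: +{c}
  B→S B: FOLLOW(S) ⊇ FIRST(B) = {a,b,c}; new: +{a,b,c}
  S→A C C: FOLLOW(C) ⊇ FOLLOW(S) ⊇ {$,a,b,c}; new: +{$,a,b}
  S→b B: FOLLOW(B) ⊇ FOLLOW(S) ⊇ {$,a,b,c}; new: +{$,a,b,c}
  FOLLOW(S)={$,a,b,c}  FOLLOW(A)={c}  FOLLOW(B)={$,a,b,c}  FOLLOW(C)={$,a,b,c}
pass 2: (no change)
  FOLLOW(S)={$,a,b,c}  FOLLOW(A)={c}  FOLLOW(B)={$,a,b,c}  FOLLOW(C)={$,a,b,c}

FOLLOW(C) = ["$", "a", "b", "c"]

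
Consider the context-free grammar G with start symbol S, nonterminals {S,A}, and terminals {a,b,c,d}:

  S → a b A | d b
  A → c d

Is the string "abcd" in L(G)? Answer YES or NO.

Convert to CNF:
  S -> T1 T3 | T2 X4
  A -> T0 T1
  T0 -> c
  T1 -> d
  T2 -> a
  T3 -> b
  X4 -> T3 A

Fill CYK table bottom-up:
  [0..0]={T2}  "a"  orig:{}
  [1..1]={T3}  "b"  orig:{}
  [2..2]={T0}  "c"  orig:{}
  [3..3]={T1}  "d"  orig:{}
  [0..1]=∅  "ab"
  [1..2]=∅  "bc"
  [2..3]={A}  "cd"
  [0..2]=∅  "abc"
  [1..3]={X4}  "bcd"  orig:{}
  [0..3]={S}  "abcd"

S ∈ T[0,3] ⇒ YES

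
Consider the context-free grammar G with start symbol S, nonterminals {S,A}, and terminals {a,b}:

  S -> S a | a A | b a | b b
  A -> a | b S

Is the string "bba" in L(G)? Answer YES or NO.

Convert to CNF:
  S -> S T1 | T0 T0 | T0 T1 | T1 A
  A -> T0 S | a
  T0 -> b
  T1 -> a

Fill CYK table bottom-up:
  T[0,0] 'b' = {T0}  orig:{}
  T[1,1] 'b' = {T0}  orig:{}
  T[2,2] 'a' = {A,T1}  orig:{A}
  T[0,1] 'bb' = {S}
  T[1,2] 'ba' = {S}
  T[0,2] 'bba' = {A,S}

S ∈ T[0,2] ⇒ YES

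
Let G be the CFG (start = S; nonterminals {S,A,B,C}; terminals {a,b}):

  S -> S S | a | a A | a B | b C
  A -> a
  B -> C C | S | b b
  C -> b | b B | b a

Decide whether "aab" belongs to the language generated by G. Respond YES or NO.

CNF form of G:
  S -> S S | T0 A | T0 B | T1 C | a
  A -> a
  B -> C C | S S | T0 A | T0 B | T1 C | T1 T1 | a
  C -> T1 B | T1 T0 | b
  T0 -> a
  T1 -> b

CYK fill:
  [0..0]={A,B,S,T0}  "a"  orig:{A,B,S}
  [1..1]={A,B,S,T0}  "a"  orig:{A,B,S}
  [2..2]={C,T1}  "b"  orig:{C}
  [0..1]={B,S}  "aa"
  [1..2]=∅  "ab"
  [0..2]=∅  "aab"

S ∉ T[0,2] ⇒ NO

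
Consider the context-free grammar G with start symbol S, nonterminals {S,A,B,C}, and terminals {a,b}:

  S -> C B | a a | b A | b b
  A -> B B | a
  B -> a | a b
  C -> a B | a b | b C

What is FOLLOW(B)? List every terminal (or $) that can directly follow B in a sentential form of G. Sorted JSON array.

FIRST sets, iterate to fixpoint:
round 1:
  A via A→a: +{a}
  B via B→a: +{a}
  C via C→a B: +{a}
  C via C→b C: +{b}
  S via S→C B: +{a,b}
  S: {a,b}  A: {a}  B: {a}  C: {a,b}
round 2: (stable)
  S: {a,b}  A: {a}  B: {a}  C: {a,b}

FOLLOW iteration:
initialize: $ ∈ FOLLOW(S)
round 1:
  A→B B: FOLLOW(B) ⊇ FIRST(B) = {a}; new: +{a}
  S→C B: FOLLOW(C) ⊇ FIRST(B) = {a}; new: +{a}
  S→C B: FOLLOW(B) ⊇ FOLLOW(S) ⊇ {$}; new: +{$}
  S→b A: FOLLOW(A) ⊇ FOLLOW(S) ⊇ {$}; new: +{$}
  FOLLOW[S]={$}  FOLLOW[A]={$}  FOLLOW[B]={$,a}  FOLLOW[C]={a}
round 2: done
  FOLLOW[S]={$}  FOLLOW[A]={$}  FOLLOW[B]={$,a}  FOLLOW[C]={a}

FOLLOW(B) = ["$", "a"]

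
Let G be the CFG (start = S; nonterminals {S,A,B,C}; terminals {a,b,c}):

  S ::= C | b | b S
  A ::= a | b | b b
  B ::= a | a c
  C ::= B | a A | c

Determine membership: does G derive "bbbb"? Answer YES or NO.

CNF form of G:
  S -> T0 S | T1 A | T1 T2 | a | b | c
  A -> T0 T0 | a | b
  B -> T1 T2 | a
  C -> T1 A | T1 T2 | a | c
  T0 -> b
  T1 -> a
  T2 -> c

CYK fill:
  [0..0]={A,S,T0}  "b"  orig:{A,S}
  [1..1]={A,S,T0}  "b"  orig:{A,S}
  [2..2]={A,S,T0}  "b"  orig:{A,S}
  [3..3]={A,S,T0}  "b"  orig:{A,S}
  [0..1]={A,S}  "bb"
  [1..2]={A,S}  "bb"
  [2..3]={A,S}  "bb"
  [0..2]={S}  "bbb"
  [1..3]={S}  "bbb"
  [0..3]={S}  "bbbb"

S ∈ T[0,3] ⇒ YES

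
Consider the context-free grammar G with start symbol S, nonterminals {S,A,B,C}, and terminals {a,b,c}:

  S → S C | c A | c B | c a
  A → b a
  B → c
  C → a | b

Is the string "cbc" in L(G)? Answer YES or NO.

Convert to CNF:
  S -> S C | T2 A | T2 B | T2 T1
  A -> T0 T1
  B -> c
  C -> a | b
  T0 -> b
  T1 -> a
  T2 -> c

CYK table (by increasing span):
  [0..0]={B,T2}  "c"  orig:{B}
  [1..1]={C,T0}  "b"  orig:{C}
  [2..2]={B,T2}  "c"  orig:{B}
  [0..1]=∅  "cb"
  [1..2]=∅  "bc"
  [0..2]=∅  "cbc"

S ∉ T[0,2] ⇒ NO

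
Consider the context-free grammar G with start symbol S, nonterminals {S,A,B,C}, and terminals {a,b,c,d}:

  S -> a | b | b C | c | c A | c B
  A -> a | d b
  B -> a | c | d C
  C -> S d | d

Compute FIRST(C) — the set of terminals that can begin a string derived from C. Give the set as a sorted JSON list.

FIRST sets, iterate to fixpoint:
iter 1:
  A via A→a: +{a}
  A via A→d b: +{d}
  B via B→a: +{a}
  B via B→c: +{c}
  B via B→d C: +{d}
  C via C→d: +{d}
  S via S→a: +{a}
  S via S→b: +{b}
  S via S→c: +{c}
  FIRST[S]={a,b,c}  FIRST[A]={a,d}  FIRST[B]={a,c,d}  FIRST[C]={d}
iter 2:
  C via C→S d: +{a,b,c}
  FIRST[S]={a,b,c}  FIRST[A]={a,d}  FIRST[B]={a,c,d}  FIRST[C]={a,b,c,d}
iter 3: (no change)
  FIRST[S]={a,b,c}  FIRST[A]={a,d}  FIRST[B]={a,c,d}  FIRST[C]={a,b,c,d}

FIRST(C) = ["a", "b", "c", "d"]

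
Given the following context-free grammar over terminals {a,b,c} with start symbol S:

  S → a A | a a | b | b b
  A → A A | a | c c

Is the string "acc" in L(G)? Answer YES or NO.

Convert to CNF:
  S -> T1 A | T1 T1 | T2 T2 | b
  A -> A A | T0 T0 | a
  T0 -> c
  T1 -> a
  T2 -> b

CYK table (by increasing span):
  T[0,0] 'a' = {A,T1}  orig:{A}
  T[1,1] 'c' = {T0}  orig:{}
  T[2,2] 'c' = {T0}  orig:{}
  T[0,1] 'ac' = ∅
  T[1,2] 'cc' = {A}
  T[0,2] 'acc' = {A,S}

S ∈ T[0,2] ⇒ YES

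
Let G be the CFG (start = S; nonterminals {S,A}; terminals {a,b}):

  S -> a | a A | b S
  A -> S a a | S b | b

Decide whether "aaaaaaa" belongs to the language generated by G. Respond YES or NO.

CNF form of G:
  S -> T0 A | T1 S | a
  A -> S T1 | S X2 | b
  T0 -> a
  T1 -> b
  X2 -> T0 T0

CYK fill:
  T[0,0] 'a' = {S,T0}  orig:{S}
  T[1,1] 'a' = {S,T0}  orig:{S}
  T[2,2] 'a' = {S,T0}  orig:{S}
  T[3,3] 'a' = {S,T0}  orig:{S}
  T[4,4] 'a' = {S,T0}  orig:{S}
  T[5,5] 'a' = {S,T0}  orig:{S}
  T[6,6] 'a' = {S,T0}  orig:{S}
  T[0,1] 'aa' = {X2}  orig:{}
  T[1,2] 'aa' = {X2}  orig:{}
  T[2,3] 'aa' = {X2}  orig:{}
  T[3,4] 'aa' = {X2}  orig:{}
  T[4,5] 'aa' = {X2}  orig:{}
  T[5,6] 'aa' = {X2}  orig:{}
  T[0,2] 'aaa' = {A}
  T[1,3] 'aaa' = {A}
  T[2,4] 'aaa' = {A}
  T[3,5] 'aaa' = {A}
  T[4,6] 'aaa' = {A}
  T[0,3] 'aaaa' = {S}
  T[1,4] 'aaaa' = {S}
  T[2,5] 'aaaa' = {S}
  T[3,6] 'aaaa' = {S}
  T[0,4] 'aaaaa' = ∅
  T[1,5] 'aaaaa' = ∅
  T[2,6] 'aaaaa' = ∅
  T[0,5] 'aaaaaa' = {A}
  T[1,6] 'aaaaaa' = {A}
  T[0,6] 'aaaaaaa' = {S}

S ∈ T[0,6] ⇒ YES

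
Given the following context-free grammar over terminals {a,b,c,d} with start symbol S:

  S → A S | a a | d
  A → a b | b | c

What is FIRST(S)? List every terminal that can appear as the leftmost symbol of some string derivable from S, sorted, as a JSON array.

FIRST iteration:
iter 1:
  A via A→a b: +{a}
  A via A→b: +{b}
  A via A→c: +{c}
  S via S→A S: +{a,b,c}
  S via S→d: +{d}
  FIRST(S)={a,b,c,d}  FIRST(A)={a,b,c}
iter 2: — fixpoint
  FIRST(S)={a,b,c,d}  FIRST(A)={a,b,c}

FIRST(S) = ["a", "b", "c", "d"]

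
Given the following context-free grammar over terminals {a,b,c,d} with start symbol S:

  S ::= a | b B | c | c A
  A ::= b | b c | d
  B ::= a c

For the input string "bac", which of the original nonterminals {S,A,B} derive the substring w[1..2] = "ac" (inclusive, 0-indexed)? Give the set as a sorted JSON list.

CNF form of G:
  S -> T0 B | T1 A | a | c
  A -> T0 T1 | b | d
  B -> T2 T1
  T0 -> b
  T1 -> c
  T2 -> a

CYK fill — only the sub-triangle for w[1..2]:
  [1..1]={S,T2}  "a"  orig:{S}
  [2..2]={S,T1}  "c"  orig:{S}
  [1..2]={B}  "ac"

Original NTs in T[1,2] deriving "ac": ["B"]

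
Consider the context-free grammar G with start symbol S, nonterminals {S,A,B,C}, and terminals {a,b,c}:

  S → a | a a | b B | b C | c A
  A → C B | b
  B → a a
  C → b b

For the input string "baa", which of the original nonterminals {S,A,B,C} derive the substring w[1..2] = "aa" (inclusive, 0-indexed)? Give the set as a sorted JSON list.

CNF form of G:
  S -> T0 T0 | T1 B | T1 C | T2 A | a
  A -> C B | b
  B -> T0 T0
  C -> T1 T1
  T0 -> a
  T1 -> b
  T2 -> c

CYK fill — only the sub-triangle for w[1..2]:
  T[1,1] 'a' = {S,T0}  orig:{S}
  T[2,2] 'a' = {S,T0}  orig:{S}
  T[1,2] 'aa' = {B,S}

Original NTs in T[1,2] deriving "aa": ["B", "S"]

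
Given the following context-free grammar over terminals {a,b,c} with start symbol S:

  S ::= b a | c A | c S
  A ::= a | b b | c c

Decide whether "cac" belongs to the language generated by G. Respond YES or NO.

CNF form of G:
  S -> T0 T2 | T1 A | T1 S
  A -> T0 T0 | T1 T1 | a
  T0 -> b
  T1 -> c
  T2 -> a

CYK fill:
  cell(0,0) c: {T1}  orig:{}
  cell(1,1) a: {A,T2}  orig:{A}
  cell(2,2) c: {T1}  orig:{}
  cell(0,1) ca: {S}
  cell(1,2) ac: ∅
  cell(0,2) cac: ∅

S ∉ T[0,2] ⇒ NO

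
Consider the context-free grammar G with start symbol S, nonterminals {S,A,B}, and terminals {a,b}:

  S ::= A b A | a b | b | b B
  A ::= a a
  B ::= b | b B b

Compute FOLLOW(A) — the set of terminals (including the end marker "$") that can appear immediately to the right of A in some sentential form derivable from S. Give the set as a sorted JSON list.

Compute FIRST by fixpoint:
[1]
  A via A→a a: +{a}
  B via B→b: +{b}
  S via S→A b A: +{a}
  S via S→b: +{b}
  FIRST(S)={a,b}  FIRST(A)={a}  FIRST(B)={b}
[2] (stable)
  FIRST(S)={a,b}  FIRST(A)={a}  FIRST(B)={b}

Compute FOLLOW by fixpoint:
initialize: $ ∈ FOLLOW(S)
iter 1:
  B→b B b: FOLLOW(B) ⊇ FIRST(b) = {b}; new: +{b}
  S→A b A: FOLLOW(A) ⊇ FIRST(b) = {b}; new: +{b}
  S→A b A: FOLLOW(A) ⊇ FOLLOW(S) ⊇ {$}; new: +{$}
  S→b B: FOLLOW(B) ⊇ FOLLOW(S) ⊇ {$}; new: +{$}
  S: {$}  A: {$,b}  B: {$,b}
iter 2: (stable)
  S: {$}  A: {$,b}  B: {$,b}

FOLLOW(A) = ["$", "b"]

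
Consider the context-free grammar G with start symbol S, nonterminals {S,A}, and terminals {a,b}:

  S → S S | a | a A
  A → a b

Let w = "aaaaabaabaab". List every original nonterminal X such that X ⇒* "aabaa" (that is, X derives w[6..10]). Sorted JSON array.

CNF form of G:
  S -> S S | T0 A | a
  A -> T0 T1
  T0 -> a
  T1 -> b

CYK fill — only the sub-triangle for w[6..10]:
  T[6,6] 'a' = {S,T0}  orig:{S}
  T[7,7] 'a' = {S,T0}  orig:{S}
  T[8,8] 'b' = {T1}  orig:{}
  T[9,9] 'a' = {S,T0}  orig:{S}
  T[10,10] 'a' = {S,T0}  orig:{S}
  T[6,7] 'aa' = {S}
  T[7,8] 'ab' = {A}
  T[8,9] 'ba' = ∅
  T[9,10] 'aa' = {S}
  T[6,8] 'aab' = {S}
  T[7,9] 'aba' = ∅
  T[8,10] 'baa' = ∅
  T[6,9] 'aaba' = {S}
  T[7,10] 'abaa' = ∅
  T[6,10] 'aabaa' = {S}

Original NTs in T[6,10] deriving "aabaa": ["S"]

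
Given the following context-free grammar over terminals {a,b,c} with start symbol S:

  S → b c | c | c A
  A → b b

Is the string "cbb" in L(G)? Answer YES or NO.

CNF form of G:
  S -> T0 T1 | T1 A | c
  A -> T0 T0
  T0 -> b
  T1 -> c

CYK fill:
  cell(0,0) c: {S,T1}  orig:{S}
  cell(1,1) b: {T0}  orig:{}
  cell(2,2) b: {T0}  orig:{}
  cell(0,1) cb: ∅
  cell(1,2) bb: {A}
  cell(0,2) cbb: {S}

S ∈ T[0,2] ⇒ YES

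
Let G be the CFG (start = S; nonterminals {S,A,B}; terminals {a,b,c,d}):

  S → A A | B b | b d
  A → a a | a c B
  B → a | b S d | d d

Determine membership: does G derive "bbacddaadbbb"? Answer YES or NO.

Convert to CNF:
  S -> A A | B T2 | T2 T3
  A -> T0 T0 | T0 X4
  B -> T2 X5 | T3 T3 | a
  T0 -> a
  T1 -> c
  T2 -> b
  T3 -> d
  X4 -> T1 B
  X5 -> S T3

CYK table (by increasing span):
  T[0,0] 'b' = {T2}  orig:{}
  T[1,1] 'b' = {T2}  orig:{}
  T[2,2] 'a' = {B,T0}  orig:{B}
  T[3,3] 'c' = {T1}  orig:{}
  T[4,4] 'd' = {T3}  orig:{}
  T[5,5] 'd' = {T3}  orig:{}
  T[6,6] 'a' = {B,T0}  orig:{B}
  T[7,7] 'a' = {B,T0}  orig:{B}
  T[8,8] 'd' = {T3}  orig:{}
  T[9,9] 'b' = {T2}  orig:{}
  T[10,10] 'b' = {T2}  orig:{}
  T[11,11] 'b' = {T2}  orig:{}
  T[0,1] 'bb' = ∅
  T[1,2] 'ba' = ∅
  T[2,3] 'ac' = ∅
  T[3,4] 'cd' = ∅
  T[4,5] 'dd' = {B}
  T[5,6] 'da' = ∅
  T[6,7] 'aa' = {A}
  T[7,8] 'ad' = ∅
  T[8,9] 'db' = ∅
  T[9,10] 'bb' = ∅
  T[10,11] 'bb' = ∅
  T[0,2] 'bba' = ∅
  T[1,3] 'bac' = ∅
  T[2,4] 'acd' = ∅
  T[3,5] 'cdd' = {X4}  orig:{}
  T[4,6] 'dda' = ∅
  T[5,7] 'daa' = ∅
  T[6,8] 'aad' = ∅
  T[7,9] 'adb' = ∅
  T[8,10] 'dbb' = ∅
  T[9,11] 'bbb' = ∅
  T[0,3] 'bbac' = ∅
  T[1,4] 'bacd' = ∅
  T[2,5] 'acdd' = {A}
  T[3,6] 'cdda' = ∅
  T[4,7] 'ddaa' = ∅
  T[5,8] 'daad' = ∅
  T[6,9] 'aadb' = ∅
  T[7,10] 'adbb' = ∅
  T[8,11] 'dbbb' = ∅
  T[0,4] 'bbacd' = ∅
  T[1,5] 'bacdd' = ∅
  T[2,6] 'acdda' = ∅
  T[3,7] 'cddaa' = ∅
  T[4,8] 'ddaad' = ∅
  T[5,9] 'daadb' = ∅
  T[6,10] 'aadbb' = ∅
  T[7,11] 'adbbb' = ∅
  T[0,5] 'bbacdd' = ∅
  T[1,6] 'bacdda' = ∅
  T[2,7] 'acddaa' = {S}
  T[3,8] 'cddaad' = ∅
  T[4,9] 'ddaadb' = ∅
  T[5,10] 'daadbb' = ∅
  T[6,11] 'aadbbb' = ∅
  T[0,6] 'bbacdda' = ∅
  T[1,7] 'bacddaa' = ∅
  T[2,8] 'acddaad' = {X5}  orig:{}
  T[3,9] 'cddaadb' = ∅
  T[4,10] 'ddaadbb' = ∅
  T[5,11] 'daadbbb' = ∅
  T[0,7] 'bbacddaa' = ∅
  T[1,8] 'bacddaad' = {B}
  T[2,9] 'acddaadb' = ∅
  T[3,10] 'cddaadbb' = ∅
  T[4,11] 'ddaadbbb' = ∅
  T[0,8] 'bbacddaad' = ∅
  T[1,9] 'bacddaadb' = {S}
  T[2,10] 'acddaadbb' = ∅
  T[3,11] 'cddaadbbb' = ∅
  T[0,9] 'bbacddaadb' = ∅
  T[1,10] 'bacddaadbb' = ∅
  T[2,11] 'acddaadbbb' = ∅
  T[0,10] 'bbacddaadbb' = ∅
  T[1,11] 'bacddaadbbb' = ∅
  T[0,11] 'bbacddaadbbb' = ∅

S ∉ T[0,11] ⇒ NO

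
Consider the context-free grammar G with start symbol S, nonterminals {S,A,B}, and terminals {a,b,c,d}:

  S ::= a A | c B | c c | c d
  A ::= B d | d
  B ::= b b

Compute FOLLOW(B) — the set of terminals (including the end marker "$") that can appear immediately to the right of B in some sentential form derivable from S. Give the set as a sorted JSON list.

FIRST sets, iterate to fixpoint:
iter 1:
  A via A→d: +{d}
  B via B→b b: +{b}
  S via S→a A: +{a}
  S via S→c B: +{c}
  S: {a,c}  A: {d}  B: {b}
iter 2:
  A via A→B d: +{b}
  S: {a,c}  A: {b,d}  B: {b}
iter 3: — fixpoint
  S: {a,c}  A: {b,d}  B: {b}

FOLLOW sets:
seed FOLLOW(S) with $
iter 1:
  A→B d: FOLLOW(B) ⊇ FIRST(d) = {d}; new: +{d}
  S→a A: FOLLOW(A) ⊇ FOLLOW(S) ⊇ {$}; new: +{$}
  S→c B: FOLLOW(B) ⊇ FOLLOW(S) ⊇ {$}; new: +{$}
  FOLLOW[S]={$}  FOLLOW[A]={$}  FOLLOW[B]={$,d}
iter 2: done
  FOLLOW[S]={$}  FOLLOW[A]={$}  FOLLOW[B]={$,d}

FOLLOW(B) = ["$", "d"]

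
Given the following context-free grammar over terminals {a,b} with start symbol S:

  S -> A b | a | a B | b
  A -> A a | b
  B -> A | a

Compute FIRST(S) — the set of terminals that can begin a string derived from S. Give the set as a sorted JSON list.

FIRST iteration:
iter 1:
  A via A→b: +{b}
  B via B→A: +{b}
  B via B→a: +{a}
  S via S→A b: +{b}
  S via S→a: +{a}
  S: {a,b}  A: {b}  B: {a,b}
iter 2: (no change)
  S: {a,b}  A: {b}  B: {a,b}

FIRST(S) = ["a", "b"]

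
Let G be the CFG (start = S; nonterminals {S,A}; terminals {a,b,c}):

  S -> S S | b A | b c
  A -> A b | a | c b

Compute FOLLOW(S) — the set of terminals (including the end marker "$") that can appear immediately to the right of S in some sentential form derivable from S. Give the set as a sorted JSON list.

FIRST sets, iterate to fixpoint:
pass 1:
  A via A→a: +{a}
  A via A→c b: +{c}
  S via S→b A: +{b}
  FIRST[S]={b}  FIRST[A]={a,c}
pass 2: — fixpoint
  FIRST[S]={b}  FIRST[A]={a,c}

FOLLOW sets:
initialize: $ ∈ FOLLOW(S)
pass 1:
  A→A b: FOLLOW(A) ⊇ FIRST(b) = {b}; new: +{b}
  S→S S: FOLLOW(S) ⊇ FIRST(S) = {b}; new: +{b}
  S→b A: FOLLOW(A) ⊇ FOLLOW(S) ⊇ {$,b}; new: +{$}
  S: {$,b}  A: {$,b}
pass 2: (no change)
  S: {$,b}  A: {$,b}

FOLLOW(S) = ["$", "b"]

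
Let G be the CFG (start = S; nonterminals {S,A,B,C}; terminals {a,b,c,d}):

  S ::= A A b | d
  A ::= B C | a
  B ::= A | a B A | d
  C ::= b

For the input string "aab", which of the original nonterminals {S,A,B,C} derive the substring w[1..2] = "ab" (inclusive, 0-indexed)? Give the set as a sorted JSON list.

CNF form of G:
  S -> A X3 | d
  A -> B C | a
  B -> B C | T0 X2 | a | d
  C -> b
  T0 -> a
  T1 -> b
  X2 -> B A
  X3 -> A T1

CYK table (by increasing span) (cells [i..j] with 1 ≤ i ≤ j ≤ 2 only):
  cell(1,1) a: {A,B,T0}  orig:{A,B}
  cell(2,2) b: {C,T1}  orig:{C}
  cell(1,2) ab: {A,B,X3}  orig:{A,B}

Original NTs in T[1,2] deriving "ab": ["A", "B"]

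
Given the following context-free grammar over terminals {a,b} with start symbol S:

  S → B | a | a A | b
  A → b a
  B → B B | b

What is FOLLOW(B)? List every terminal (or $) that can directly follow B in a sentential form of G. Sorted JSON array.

FIRST sets, iterate to fixpoint:
round 1:
  A via A→b a: +{b}
  B via B→b: +{b}
  S via S→B: +{b}
  S via S→a: +{a}
  FIRST(S)={a,b}  FIRST(A)={b}  FIRST(B)={b}
round 2: done
  FIRST(S)={a,b}  FIRST(A)={b}  FIRST(B)={b}

FOLLOW sets:
FOLLOW(S) := {$}
iter 1:
  B→B B: FOLLOW(B) ⊇ FIRST(B) = {b}; new: +{b}
  S→B: FOLLOW(B) ⊇ FOLLOW(S) ⊇ {$}; new: +{$}
  S→a A: FOLLOW(A) ⊇ FOLLOW(S) ⊇ {$}; new: +{$}
  FOLLOW[S]={$}  FOLLOW[A]={$}  FOLLOW[B]={$,b}
iter 2: — fixpoint
  FOLLOW[S]={$}  FOLLOW[A]={$}  FOLLOW[B]={$,b}

FOLLOW(B) = ["$", "b"]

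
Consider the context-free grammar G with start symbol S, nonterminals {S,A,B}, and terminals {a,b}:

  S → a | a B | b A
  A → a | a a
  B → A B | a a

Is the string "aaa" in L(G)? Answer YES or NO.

CNF form of G:
  S -> T0 B | T1 A | a
  A -> T0 T0 | a
  B -> A B | T0 T0
  T0 -> a
  T1 -> b

Fill CYK table bottom-up:
  cell(0,0) a: {A,S,T0}  orig:{A,S}
  cell(1,1) a: {A,S,T0}  orig:{A,S}
  cell(2,2) a: {A,S,T0}  orig:{A,S}
  cell(0,1) aa: {A,B}
  cell(1,2) aa: {A,B}
  cell(0,2) aaa: {B,S}

S ∈ T[0,2] ⇒ YES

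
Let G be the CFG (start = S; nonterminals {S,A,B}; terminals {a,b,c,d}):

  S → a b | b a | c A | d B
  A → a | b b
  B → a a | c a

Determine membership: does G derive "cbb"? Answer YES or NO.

Convert to CNF:
  S -> T0 T1 | T1 T0 | T2 A | T3 B
  A -> T0 T0 | a
  B -> T1 T1 | T2 T1
  T0 -> b
  T1 -> a
  T2 -> c
  T3 -> d

CYK fill:
  cell(0,0) c: {T2}  orig:{}
  cell(1,1) b: {T0}  orig:{}
  cell(2,2) b: {T0}  orig:{}
  cell(0,1) cb: ∅
  cell(1,2) bb: {A}
  cell(0,2) cbb: {S}

S ∈ T[0,2] ⇒ YES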